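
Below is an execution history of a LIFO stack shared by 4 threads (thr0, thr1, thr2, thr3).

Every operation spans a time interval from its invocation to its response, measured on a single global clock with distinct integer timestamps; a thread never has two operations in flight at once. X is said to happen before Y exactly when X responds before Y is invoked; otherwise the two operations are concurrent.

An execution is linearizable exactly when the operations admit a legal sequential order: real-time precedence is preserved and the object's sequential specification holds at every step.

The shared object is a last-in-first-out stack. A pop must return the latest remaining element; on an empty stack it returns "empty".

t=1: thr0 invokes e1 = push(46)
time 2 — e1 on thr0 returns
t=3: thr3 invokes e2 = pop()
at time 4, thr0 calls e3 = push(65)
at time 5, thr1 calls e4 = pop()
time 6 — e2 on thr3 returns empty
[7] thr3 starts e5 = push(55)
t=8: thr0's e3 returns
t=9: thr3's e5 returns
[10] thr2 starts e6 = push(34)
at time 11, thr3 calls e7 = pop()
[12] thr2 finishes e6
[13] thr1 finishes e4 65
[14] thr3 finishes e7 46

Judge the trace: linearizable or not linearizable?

cut after 12 events: linearizable; cut after 13 events (e4 responds, time 13): not linearizable
every one of the 15 real-time-consistent orders over 6 completed LIFO stack ops fails the sequential spec
no completion choice of the 1 pending operation (e7) rescues it — every subset was tried
one such order, e1, e2, e3, e4, e5, e6 (pending dropped), breaks at step 2 where e2 pop() → empty is illegal
one such order, e1, e2, e3, e5, e4, e6 (pending dropped), breaks at step 2 where e2 pop() → empty is illegal

not linearizable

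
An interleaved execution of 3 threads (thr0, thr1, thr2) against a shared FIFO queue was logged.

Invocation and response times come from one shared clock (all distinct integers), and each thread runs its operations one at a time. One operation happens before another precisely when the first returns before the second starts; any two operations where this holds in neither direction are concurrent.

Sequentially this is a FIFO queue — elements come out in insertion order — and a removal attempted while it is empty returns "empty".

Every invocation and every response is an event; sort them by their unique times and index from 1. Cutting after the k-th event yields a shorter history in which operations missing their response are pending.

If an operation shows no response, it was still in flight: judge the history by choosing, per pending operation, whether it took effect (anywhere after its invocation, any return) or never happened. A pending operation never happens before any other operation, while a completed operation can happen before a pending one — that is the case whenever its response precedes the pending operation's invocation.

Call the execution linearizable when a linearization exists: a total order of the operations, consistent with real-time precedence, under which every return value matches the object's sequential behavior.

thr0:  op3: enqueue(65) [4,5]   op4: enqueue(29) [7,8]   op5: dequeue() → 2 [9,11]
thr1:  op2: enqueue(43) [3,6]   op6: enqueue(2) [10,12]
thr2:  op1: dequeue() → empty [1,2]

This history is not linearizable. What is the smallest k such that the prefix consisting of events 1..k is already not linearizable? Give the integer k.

11

events 1..10 are still linearizable — one witness is op1, op2, op3, op4:
1. op1 dequeue() → empty, leaving queue <>
2. op2 enqueue(43), leaving queue <43>
3. op3 enqueue(65), leaving queue <43,65>
4. op4 enqueue(29), leaving queue <43,65,29>
with event 11 included (op5 responding at time 11), all real-time-consistent orders fail
no escape via the 1 pending operation (op6): every completion choice fails
one such order, op1, op2, op3, op4, op5 (pending dropped), breaks at step 5 where op5 dequeue() → 2 is illegal
one such order, op1, op3, op2, op4, op5 (pending dropped), breaks at step 5 where op5 dequeue() → 2 is illegal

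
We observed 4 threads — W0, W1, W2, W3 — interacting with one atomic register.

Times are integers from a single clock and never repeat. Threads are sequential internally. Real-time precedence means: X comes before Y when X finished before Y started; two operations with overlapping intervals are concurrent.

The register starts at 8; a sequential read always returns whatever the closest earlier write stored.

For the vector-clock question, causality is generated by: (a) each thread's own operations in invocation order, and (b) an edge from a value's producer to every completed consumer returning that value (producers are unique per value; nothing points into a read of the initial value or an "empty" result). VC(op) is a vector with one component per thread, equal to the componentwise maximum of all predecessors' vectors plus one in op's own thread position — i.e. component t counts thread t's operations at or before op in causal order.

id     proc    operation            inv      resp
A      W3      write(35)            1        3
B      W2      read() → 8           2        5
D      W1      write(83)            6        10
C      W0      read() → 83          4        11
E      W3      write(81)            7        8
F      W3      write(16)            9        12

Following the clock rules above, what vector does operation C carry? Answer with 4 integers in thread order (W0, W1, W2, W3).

(1, 1, 0, 0)

no predecessors for A (invoked 1): W3 increments from zero → (0, 0, 0, 1)
no predecessors for B (invoked 2): W2 increments from zero → (0, 0, 1, 0)
no predecessors for D (invoked 6): W1 increments from zero → (0, 1, 0, 0)
from VC(A)=(0, 0, 0, 1), E (invoked 7) maxes components and bumps W3 → (0, 0, 0, 2)
from VC(D)=(0, 1, 0, 0), C (invoked 4) maxes components and bumps W0 → (1, 1, 0, 0)
from VC(E)=(0, 0, 0, 2), F (invoked 9) maxes components and bumps W3 → (0, 0, 0, 3)
target: VC(C) = (1, 1, 0, 0)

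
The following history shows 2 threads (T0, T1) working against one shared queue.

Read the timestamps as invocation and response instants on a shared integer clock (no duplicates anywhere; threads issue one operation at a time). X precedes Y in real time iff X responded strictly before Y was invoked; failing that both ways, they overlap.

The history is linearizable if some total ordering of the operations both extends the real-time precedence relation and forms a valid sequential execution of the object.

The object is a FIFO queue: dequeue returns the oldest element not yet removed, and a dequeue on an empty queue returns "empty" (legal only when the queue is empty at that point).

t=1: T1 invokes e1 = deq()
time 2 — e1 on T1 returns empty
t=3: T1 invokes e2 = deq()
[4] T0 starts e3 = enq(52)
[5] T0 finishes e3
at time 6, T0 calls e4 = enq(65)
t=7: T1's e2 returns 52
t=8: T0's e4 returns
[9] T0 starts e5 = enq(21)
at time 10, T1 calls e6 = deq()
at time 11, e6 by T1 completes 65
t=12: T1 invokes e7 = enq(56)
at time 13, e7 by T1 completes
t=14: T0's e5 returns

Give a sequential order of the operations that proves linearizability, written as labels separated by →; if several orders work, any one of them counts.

e1 → e3 → e2 → e4 → e5 → e6 → e7

after step 1 (e1 deq() → empty): queue <>
after step 2 (e3 enq(52)): queue <52>
after step 3 (e2 deq() → 52): queue <>
after step 4 (e4 enq(65)): queue <65>
after step 5 (e5 enq(21)): queue <65,21>
after step 6 (e6 deq() → 65): queue <21>
after step 7 (e7 enq(56)): queue <21,56>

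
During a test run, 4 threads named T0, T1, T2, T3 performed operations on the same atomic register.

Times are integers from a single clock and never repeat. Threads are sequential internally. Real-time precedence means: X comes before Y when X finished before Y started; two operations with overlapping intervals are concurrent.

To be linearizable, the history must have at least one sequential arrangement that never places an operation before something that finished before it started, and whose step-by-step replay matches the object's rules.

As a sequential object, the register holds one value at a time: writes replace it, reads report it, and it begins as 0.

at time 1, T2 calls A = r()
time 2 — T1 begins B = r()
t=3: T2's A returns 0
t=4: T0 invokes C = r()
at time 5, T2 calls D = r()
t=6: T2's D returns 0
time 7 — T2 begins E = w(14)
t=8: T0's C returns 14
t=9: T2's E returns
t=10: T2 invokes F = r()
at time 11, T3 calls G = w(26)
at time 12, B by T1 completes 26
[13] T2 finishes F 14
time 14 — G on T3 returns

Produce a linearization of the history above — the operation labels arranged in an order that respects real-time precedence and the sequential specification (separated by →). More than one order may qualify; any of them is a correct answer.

A → D → E → C → F → G → B

step 1: A r() → 0 — value 0
step 2: D r() → 0 — value 0
step 3: E w(14) — value 14
step 4: C r() → 14 — value 14
step 5: F r() → 14 — value 14
step 6: G w(26) — value 26
step 7: B r() → 26 — value 26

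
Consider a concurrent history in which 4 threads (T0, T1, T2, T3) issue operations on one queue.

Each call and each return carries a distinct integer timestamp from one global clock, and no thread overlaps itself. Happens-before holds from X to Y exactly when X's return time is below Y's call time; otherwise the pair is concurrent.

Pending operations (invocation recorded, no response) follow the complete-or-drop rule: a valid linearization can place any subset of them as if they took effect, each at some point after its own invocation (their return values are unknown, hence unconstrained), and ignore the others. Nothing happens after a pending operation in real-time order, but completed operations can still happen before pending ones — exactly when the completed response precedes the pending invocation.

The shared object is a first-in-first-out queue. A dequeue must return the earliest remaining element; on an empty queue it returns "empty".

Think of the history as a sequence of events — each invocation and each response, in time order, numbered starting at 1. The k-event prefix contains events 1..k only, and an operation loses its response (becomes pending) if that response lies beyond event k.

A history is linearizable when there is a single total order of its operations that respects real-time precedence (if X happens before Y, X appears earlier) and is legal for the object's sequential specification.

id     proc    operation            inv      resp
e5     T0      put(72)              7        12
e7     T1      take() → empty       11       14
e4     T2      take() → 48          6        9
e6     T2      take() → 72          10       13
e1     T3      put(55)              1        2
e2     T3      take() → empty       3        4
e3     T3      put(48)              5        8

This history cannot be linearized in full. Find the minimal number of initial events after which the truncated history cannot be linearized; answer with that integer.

one valid order for events 1..3 is e1:
after step 1 (e1 put(55)): queue <55>
event 4 — e2's response, time 4 — after it, nothing linearizes
sample order e1, e2 stalls at step 2 — e2 take() → empty has no legal effect

4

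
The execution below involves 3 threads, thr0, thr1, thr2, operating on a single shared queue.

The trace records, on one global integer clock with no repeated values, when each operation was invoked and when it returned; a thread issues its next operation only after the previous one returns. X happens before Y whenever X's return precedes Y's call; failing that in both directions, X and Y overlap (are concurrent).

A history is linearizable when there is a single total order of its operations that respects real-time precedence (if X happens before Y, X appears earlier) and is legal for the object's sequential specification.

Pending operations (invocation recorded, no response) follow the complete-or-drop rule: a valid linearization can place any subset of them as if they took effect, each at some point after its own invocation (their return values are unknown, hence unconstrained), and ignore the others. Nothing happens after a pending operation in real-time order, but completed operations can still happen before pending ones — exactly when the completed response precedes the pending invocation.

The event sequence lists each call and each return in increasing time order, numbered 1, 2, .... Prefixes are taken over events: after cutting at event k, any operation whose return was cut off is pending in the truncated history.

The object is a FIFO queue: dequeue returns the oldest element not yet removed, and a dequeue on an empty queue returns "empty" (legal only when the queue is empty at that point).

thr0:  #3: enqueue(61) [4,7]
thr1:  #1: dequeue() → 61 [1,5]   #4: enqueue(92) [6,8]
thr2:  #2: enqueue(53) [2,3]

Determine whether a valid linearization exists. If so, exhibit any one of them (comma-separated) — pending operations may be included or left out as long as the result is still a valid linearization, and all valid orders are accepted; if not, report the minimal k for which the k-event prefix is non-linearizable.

the violation lands at event 5, #1's response at time 5: events 1..4 linearize, events 1..5 do not
the 2 completed operations admit 2 real-time orders; each fails the queue replay
no escape via the 1 pending operation (#3): every completion choice fails
for example #1, #2 (pending dropped) fails at step 1: #1 dequeue() → 61 is not legal there
for example #2, #1 (pending dropped) fails at step 2: #1 dequeue() → 61 is not legal there

not linearizable — minimal violating prefix: 5 events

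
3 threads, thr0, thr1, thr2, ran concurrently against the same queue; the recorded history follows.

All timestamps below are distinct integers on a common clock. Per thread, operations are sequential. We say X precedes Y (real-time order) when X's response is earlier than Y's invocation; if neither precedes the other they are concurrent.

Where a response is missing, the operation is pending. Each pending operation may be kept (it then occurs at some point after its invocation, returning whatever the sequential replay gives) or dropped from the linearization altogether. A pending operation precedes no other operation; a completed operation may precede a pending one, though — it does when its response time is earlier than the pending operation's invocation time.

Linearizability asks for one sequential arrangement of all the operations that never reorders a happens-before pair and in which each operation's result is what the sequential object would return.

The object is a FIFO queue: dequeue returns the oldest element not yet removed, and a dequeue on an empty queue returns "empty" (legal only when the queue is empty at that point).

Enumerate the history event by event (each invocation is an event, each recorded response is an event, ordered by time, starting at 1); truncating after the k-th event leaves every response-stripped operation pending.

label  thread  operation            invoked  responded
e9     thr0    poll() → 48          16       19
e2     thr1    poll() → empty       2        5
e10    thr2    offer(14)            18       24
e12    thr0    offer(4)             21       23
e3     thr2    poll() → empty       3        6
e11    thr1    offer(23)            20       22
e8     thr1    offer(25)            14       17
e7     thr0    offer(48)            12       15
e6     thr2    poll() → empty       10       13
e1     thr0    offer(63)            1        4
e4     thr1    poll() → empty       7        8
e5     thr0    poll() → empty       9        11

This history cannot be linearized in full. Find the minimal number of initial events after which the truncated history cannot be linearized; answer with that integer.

8

events 1..7 are linearizable, e.g. via e2, e3, e1:
1. e2 poll() → empty, leaving queue <>
2. e3 poll() → empty, leaving queue <>
3. e1 offer(63), leaving queue <63>
event 8 — e4's response, time 8 — after it, nothing linearizes
for example e1, e2, e3, e4 fails at step 2: e2 poll() → empty is not legal there
for example e1, e3, e2, e4 fails at step 2: e3 poll() → empty is not legal there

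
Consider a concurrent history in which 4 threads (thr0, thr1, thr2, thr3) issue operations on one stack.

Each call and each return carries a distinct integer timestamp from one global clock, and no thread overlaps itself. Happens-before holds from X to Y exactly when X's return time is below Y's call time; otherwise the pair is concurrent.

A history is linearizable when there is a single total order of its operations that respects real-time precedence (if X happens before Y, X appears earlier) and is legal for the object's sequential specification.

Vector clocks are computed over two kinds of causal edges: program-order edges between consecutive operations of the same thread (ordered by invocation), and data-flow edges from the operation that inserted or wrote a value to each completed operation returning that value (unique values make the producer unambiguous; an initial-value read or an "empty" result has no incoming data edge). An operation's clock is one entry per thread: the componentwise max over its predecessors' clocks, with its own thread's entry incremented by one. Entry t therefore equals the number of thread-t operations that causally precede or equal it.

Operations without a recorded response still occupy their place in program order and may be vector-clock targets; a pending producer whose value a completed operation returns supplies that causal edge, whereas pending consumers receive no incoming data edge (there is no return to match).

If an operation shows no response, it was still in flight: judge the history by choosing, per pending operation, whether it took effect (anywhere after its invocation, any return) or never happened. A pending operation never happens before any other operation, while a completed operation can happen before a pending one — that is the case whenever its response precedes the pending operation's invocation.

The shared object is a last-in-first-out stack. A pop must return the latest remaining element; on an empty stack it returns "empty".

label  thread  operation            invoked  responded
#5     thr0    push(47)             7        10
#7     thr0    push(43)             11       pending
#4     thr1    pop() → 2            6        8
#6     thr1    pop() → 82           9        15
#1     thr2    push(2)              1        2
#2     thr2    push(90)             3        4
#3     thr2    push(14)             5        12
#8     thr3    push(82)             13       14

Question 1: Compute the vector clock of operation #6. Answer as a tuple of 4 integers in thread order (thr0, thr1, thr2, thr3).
#8, invoked 13, has no incoming edges; only thr3's bump applies → (0, 0, 0, 1)
#1, invoked 1, has no incoming edges; only thr2's bump applies → (0, 0, 1, 0)
#5, invoked 7, has no incoming edges; only thr0's bump applies → (1, 0, 0, 0)
#2 (invocation 3): componentwise max over VC(#1)=(0, 0, 1, 0), +1 at thr2, giving (0, 0, 2, 0)
#4 (invocation 6): componentwise max over VC(#1)=(0, 0, 1, 0), +1 at thr1, giving (0, 1, 1, 0)
#7 (invocation 11): componentwise max over VC(#5)=(1, 0, 0, 0), +1 at thr0, giving (2, 0, 0, 0)
#3 (invocation 5): componentwise max over VC(#2)=(0, 0, 2, 0), +1 at thr2, giving (0, 0, 3, 0)
#6 (invocation 9): componentwise max over VC(#4)=(0, 1, 1, 0), VC(#8)=(0, 0, 0, 1), +1 at thr1, giving (0, 2, 1, 1)
target: VC(#6) = (0, 2, 1, 1)

(0, 2, 1, 1)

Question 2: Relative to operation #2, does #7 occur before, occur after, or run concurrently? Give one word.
#7 spans [11,…), #2 spans [3,4]
resp(#2)=4 < inv(#7)=11

after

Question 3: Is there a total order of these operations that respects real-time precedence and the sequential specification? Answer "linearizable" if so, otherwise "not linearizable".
the violation lands at event 8, #4's response at time 8: events 1..7 linearize, events 1..8 do not
exhaustive check: the 3 completed stack ops admit one real-time order; illegal
include/drop combinations of the 2 pending operations (#3, #5) were all tried; none helps
sample order #1, #2, #4 (pending dropped) stalls at step 3 — #4 pop() → 2 has no legal effect

not linearizable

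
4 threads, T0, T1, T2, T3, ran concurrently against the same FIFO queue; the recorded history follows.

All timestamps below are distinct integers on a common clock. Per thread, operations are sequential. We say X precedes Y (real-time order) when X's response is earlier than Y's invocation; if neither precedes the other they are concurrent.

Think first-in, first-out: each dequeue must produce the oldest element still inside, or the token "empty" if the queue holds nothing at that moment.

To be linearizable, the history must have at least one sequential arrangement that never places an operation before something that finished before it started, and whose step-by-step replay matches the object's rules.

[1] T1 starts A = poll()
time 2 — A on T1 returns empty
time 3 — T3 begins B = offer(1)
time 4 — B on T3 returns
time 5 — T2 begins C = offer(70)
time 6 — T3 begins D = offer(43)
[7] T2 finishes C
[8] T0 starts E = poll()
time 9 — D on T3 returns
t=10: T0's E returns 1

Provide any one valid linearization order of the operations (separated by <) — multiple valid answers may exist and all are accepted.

A < B < C < D < E

step 1: A poll() → empty — queue <>
step 2: B offer(1) — queue <1>
step 3: C offer(70) — queue <1,70>
step 4: D offer(43) — queue <1,70,43>
step 5: E poll() → 1 — queue <70,43>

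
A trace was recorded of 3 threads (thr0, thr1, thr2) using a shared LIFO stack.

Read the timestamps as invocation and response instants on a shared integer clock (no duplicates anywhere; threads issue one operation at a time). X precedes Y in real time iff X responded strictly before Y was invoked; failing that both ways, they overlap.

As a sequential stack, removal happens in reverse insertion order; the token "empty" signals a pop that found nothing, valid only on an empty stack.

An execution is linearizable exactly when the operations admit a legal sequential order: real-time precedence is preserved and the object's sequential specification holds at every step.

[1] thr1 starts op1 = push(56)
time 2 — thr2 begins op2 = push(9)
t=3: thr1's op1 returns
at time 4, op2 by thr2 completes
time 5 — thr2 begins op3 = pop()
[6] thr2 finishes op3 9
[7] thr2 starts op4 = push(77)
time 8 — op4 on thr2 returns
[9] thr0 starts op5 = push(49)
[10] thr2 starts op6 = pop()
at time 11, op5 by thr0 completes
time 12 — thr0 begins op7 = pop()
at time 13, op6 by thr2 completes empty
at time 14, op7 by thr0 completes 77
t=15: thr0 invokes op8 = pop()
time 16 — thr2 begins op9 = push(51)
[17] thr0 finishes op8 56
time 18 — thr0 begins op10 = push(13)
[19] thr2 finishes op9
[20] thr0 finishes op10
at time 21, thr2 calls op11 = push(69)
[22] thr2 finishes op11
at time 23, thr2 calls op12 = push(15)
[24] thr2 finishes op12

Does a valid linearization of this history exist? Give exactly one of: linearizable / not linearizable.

prefix check: 1..12 passes, 1..13 fails once op6's time-13 response joins
the 6 completed operations admit 4 real-time orders; each fails the LIFO stack replay
include/drop combinations of the 1 pending operation (op7) were all tried; none helps
take op1, op2, op3, op4, op5, op6 (pending dropped): step 6 already fails, because op6 pop() → empty cannot occur there
take op1, op2, op3, op4, op6, op5 (pending dropped): step 5 already fails, because op6 pop() → empty cannot occur there

not linearizable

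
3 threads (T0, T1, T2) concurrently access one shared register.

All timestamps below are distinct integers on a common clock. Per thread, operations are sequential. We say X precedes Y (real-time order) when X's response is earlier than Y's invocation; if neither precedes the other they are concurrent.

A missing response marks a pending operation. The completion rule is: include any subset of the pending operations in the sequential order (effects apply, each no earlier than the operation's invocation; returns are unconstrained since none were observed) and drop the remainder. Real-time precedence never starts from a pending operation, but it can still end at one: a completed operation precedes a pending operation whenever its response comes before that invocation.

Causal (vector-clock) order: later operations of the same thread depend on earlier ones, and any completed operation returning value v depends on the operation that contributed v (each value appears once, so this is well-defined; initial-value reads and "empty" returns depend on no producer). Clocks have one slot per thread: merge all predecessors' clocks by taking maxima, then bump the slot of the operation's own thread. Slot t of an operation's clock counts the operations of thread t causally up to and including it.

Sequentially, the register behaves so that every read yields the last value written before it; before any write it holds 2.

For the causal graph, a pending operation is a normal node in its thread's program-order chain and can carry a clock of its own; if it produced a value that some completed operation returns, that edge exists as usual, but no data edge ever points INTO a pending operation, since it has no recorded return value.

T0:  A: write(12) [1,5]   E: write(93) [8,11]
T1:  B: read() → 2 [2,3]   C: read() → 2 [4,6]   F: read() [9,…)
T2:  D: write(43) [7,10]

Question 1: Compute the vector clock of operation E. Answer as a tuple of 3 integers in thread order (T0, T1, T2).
no predecessors for D (invoked 7): T2 increments from zero → (0, 0, 1)
no predecessors for B (invoked 2): T1 increments from zero → (0, 1, 0)
no predecessors for A (invoked 1): T0 increments from zero → (1, 0, 0)
C (invocation 4): componentwise max over VC(B)=(0, 1, 0), +1 at T1, giving (0, 2, 0)
E (invocation 8): componentwise max over VC(A)=(1, 0, 0), +1 at T0, giving (2, 0, 0)
F (invocation 9): componentwise max over VC(C)=(0, 2, 0), +1 at T1, giving (0, 3, 0)
target: VC(E) = (2, 0, 0)

(2, 0, 0)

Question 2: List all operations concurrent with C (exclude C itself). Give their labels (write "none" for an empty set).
C spans [4,6]: anything still running between times 4 and 6 counts as concurrent
A [1,5]: concurrent
B [2,3]: before
D [7,10]: after
E [8,11]: after
F [9,…): after

A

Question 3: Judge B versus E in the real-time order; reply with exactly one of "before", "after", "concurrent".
B spans [2,3], E spans [8,11]
resp(B)=3 < inv(E)=8

before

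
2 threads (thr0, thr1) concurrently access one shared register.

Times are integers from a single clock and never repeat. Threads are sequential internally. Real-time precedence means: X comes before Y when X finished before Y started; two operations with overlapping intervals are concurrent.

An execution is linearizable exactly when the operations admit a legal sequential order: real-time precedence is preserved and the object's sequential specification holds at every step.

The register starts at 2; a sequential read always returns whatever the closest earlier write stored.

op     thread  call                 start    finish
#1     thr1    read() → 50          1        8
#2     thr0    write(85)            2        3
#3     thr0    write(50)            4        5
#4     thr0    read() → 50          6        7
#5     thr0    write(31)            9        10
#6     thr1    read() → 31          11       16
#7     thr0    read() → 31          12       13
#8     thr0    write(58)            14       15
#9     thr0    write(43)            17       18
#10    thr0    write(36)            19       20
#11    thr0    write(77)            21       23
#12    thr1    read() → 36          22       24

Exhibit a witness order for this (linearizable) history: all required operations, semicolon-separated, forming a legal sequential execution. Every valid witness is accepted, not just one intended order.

#2; #3; #1; #4; #5; #6; #7; #8; #9; #10; #12; #11

1. #2 write(85), leaving value 85
2. #3 write(50), leaving value 50
3. #1 read() → 50, leaving value 50
4. #4 read() → 50, leaving value 50
5. #5 write(31), leaving value 31
6. #6 read() → 31, leaving value 31
7. #7 read() → 31, leaving value 31
8. #8 write(58), leaving value 58
9. #9 write(43), leaving value 43
10. #10 write(36), leaving value 36
11. #12 read() → 36, leaving value 36
12. #11 write(77), leaving value 77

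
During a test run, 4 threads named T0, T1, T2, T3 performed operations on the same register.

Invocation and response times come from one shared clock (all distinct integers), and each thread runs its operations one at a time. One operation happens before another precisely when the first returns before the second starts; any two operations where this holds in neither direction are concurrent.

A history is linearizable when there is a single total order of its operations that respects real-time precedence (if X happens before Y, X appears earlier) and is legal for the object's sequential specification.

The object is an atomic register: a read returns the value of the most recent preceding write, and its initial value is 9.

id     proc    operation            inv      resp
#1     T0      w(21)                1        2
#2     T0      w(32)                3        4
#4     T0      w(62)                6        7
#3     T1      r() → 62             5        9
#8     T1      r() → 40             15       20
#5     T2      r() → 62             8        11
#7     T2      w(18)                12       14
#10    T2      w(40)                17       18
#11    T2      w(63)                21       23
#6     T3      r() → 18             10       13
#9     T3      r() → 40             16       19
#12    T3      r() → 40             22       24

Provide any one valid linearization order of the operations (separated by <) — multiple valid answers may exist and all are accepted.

1. #1 w(21), leaving value 21
2. #2 w(32), leaving value 32
3. #4 w(62), leaving value 62
4. #3 r() → 62, leaving value 62
5. #5 r() → 62, leaving value 62
6. #7 w(18), leaving value 18
7. #6 r() → 18, leaving value 18
8. #10 w(40), leaving value 40
9. #8 r() → 40, leaving value 40
10. #9 r() → 40, leaving value 40
11. #12 r() → 40, leaving value 40
12. #11 w(63), leaving value 63

#1 < #2 < #4 < #3 < #5 < #7 < #6 < #10 < #8 < #9 < #12 < #11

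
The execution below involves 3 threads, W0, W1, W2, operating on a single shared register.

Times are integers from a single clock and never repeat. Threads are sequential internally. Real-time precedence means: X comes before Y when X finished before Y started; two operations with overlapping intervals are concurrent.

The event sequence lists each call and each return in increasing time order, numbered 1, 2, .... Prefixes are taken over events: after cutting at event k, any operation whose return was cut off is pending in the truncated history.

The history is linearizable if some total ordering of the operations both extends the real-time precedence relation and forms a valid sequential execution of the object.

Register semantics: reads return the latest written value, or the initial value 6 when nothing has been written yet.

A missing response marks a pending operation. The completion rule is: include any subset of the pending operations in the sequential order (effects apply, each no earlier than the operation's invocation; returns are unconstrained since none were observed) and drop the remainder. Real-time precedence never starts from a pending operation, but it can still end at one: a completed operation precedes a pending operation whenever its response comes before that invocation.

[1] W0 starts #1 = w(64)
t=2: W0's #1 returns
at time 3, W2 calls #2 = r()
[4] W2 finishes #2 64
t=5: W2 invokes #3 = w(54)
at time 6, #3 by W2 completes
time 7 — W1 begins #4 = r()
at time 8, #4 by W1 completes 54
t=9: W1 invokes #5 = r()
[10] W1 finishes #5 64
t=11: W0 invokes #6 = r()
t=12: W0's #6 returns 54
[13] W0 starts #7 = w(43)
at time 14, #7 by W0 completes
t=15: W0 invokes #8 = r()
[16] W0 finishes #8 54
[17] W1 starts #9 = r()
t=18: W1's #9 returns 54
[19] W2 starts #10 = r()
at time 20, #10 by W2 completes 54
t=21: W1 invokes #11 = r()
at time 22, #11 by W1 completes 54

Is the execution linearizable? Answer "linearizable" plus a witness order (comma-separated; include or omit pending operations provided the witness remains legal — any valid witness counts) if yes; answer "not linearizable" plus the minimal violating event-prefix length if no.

already the first 10 events (up to #5's response at time 10) admit no linearization; the first 9 still do
a single order respects real time; the 5 completed register operations fail replay along it
sample order #1, #2, #3, #4, #5 stalls at step 5 — #5 r() → 64 has no legal effect

not linearizable — minimal violating prefix: 10 events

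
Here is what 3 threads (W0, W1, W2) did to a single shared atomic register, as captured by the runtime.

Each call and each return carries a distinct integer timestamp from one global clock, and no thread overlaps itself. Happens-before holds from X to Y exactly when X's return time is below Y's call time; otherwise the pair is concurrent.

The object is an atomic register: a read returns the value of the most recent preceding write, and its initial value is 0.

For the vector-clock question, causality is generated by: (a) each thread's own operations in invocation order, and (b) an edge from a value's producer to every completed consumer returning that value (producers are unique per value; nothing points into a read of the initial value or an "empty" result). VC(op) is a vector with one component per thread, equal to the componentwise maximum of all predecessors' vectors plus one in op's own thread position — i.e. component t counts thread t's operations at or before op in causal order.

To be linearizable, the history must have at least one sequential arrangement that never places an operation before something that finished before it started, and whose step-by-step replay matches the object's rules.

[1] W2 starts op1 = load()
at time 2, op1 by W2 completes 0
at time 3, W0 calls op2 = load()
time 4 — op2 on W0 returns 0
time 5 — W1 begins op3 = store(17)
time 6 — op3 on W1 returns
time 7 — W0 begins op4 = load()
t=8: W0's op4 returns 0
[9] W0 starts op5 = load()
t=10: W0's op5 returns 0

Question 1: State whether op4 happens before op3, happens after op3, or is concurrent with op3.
op4 spans [7,8], op3 spans [5,6]
resp(op3)=6 < inv(op4)=7

after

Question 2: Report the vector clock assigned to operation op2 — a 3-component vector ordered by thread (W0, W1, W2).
root op op1, invoked 1: fresh clock plus W2's own tick → (0, 0, 1)
root op op3, invoked 5: fresh clock plus W1's own tick → (0, 1, 0)
root op op2, invoked 3: fresh clock plus W0's own tick → (1, 0, 0)
op4, invoked 7, takes VC(op2)=(1, 0, 0) under max, adds 1 for W0 → (2, 0, 0)
op5, invoked 9, takes VC(op4)=(2, 0, 0) under max, adds 1 for W0 → (3, 0, 0)
target: VC(op2) = (1, 0, 0)

(1, 0, 0)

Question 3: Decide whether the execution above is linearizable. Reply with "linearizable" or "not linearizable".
prefix check: 1..7 passes, 1..8 fails once op4's time-8 response joins
exactly one order of the 4 completed ops respects real time; the atomic register replay fails
e.g. op1, op2, op3, op4: illegal at step 4, since op4 load() → 0 cannot apply there

not linearizable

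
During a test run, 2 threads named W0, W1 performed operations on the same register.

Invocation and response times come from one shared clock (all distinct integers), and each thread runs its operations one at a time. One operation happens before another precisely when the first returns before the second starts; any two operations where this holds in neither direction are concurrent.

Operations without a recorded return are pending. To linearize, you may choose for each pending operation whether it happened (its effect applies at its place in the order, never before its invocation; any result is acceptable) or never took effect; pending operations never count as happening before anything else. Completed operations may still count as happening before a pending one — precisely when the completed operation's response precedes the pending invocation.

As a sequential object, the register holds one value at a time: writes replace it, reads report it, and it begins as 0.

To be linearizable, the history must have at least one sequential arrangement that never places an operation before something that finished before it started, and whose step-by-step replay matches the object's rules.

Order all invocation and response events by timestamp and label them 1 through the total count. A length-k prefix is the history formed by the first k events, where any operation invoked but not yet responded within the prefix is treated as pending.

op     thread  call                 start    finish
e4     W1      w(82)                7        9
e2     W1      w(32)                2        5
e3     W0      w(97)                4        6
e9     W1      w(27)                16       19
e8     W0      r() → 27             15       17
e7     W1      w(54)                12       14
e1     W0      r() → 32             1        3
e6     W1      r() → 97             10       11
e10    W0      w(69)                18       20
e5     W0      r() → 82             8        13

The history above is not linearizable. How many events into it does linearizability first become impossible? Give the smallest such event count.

events 1..10 are linearizable, e.g. via e2, e1, e3, e4:
step 1: e2 w(32) — value 32
step 2: e1 r() → 32 — value 32
step 3: e3 w(97) — value 97
step 4: e4 w(82) — value 82
adding event 11 (e6 responds at 11) leaves no legal real-time order
completion choices over the 1 pending operation (e5) were checked; none helps
one such order, e1, e2, e3, e4, e6 (pending dropped), breaks at step 1 where e1 r() → 32 is illegal
one such order, e1, e3, e2, e4, e6 (pending dropped), breaks at step 1 where e1 r() → 32 is illegal

11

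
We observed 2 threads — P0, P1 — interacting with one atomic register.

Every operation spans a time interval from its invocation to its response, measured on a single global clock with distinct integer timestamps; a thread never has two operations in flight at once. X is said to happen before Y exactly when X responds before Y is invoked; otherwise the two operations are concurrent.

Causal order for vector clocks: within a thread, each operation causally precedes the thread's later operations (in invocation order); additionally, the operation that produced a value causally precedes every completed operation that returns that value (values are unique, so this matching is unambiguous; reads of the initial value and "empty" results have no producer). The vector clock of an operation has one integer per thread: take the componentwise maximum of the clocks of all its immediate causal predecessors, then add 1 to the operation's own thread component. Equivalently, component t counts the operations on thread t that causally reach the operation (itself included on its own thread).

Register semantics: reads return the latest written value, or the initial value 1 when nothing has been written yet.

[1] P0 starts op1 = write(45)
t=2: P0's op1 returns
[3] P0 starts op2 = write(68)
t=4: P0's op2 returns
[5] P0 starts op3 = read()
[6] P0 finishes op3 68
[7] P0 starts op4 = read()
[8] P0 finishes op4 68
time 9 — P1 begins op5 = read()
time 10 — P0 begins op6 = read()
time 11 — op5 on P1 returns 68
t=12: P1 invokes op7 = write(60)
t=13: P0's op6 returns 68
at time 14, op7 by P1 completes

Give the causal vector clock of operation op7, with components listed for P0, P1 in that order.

(2, 2)

invoked at 1, op1 has no predecessors; its own P0 bump gives (1, 0)
VC(op2, invoked at 3): max of VC(op1)=(1, 0), then +1 on thread P0 → (2, 0)
VC(op5, invoked at 9): max of VC(op2)=(2, 0), then +1 on thread P1 → (2, 1)
VC(op3, invoked at 5): max of VC(op2)=(2, 0), then +1 on thread P0 → (3, 0)
VC(op7, invoked at 12): max of VC(op5)=(2, 1), then +1 on thread P1 → (2, 2)
VC(op4, invoked at 7): max of VC(op2)=(2, 0), VC(op3)=(3, 0), then +1 on thread P0 → (4, 0)
VC(op6, invoked at 10): max of VC(op2)=(2, 0), VC(op4)=(4, 0), then +1 on thread P0 → (5, 0)
target: VC(op7) = (2, 2)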